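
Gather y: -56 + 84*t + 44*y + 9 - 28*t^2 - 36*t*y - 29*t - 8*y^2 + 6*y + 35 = -28*t^2 + 55*t - 8*y^2 + y*(50 - 36*t) - 12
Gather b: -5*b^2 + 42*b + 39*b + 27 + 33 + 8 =-5*b^2 + 81*b + 68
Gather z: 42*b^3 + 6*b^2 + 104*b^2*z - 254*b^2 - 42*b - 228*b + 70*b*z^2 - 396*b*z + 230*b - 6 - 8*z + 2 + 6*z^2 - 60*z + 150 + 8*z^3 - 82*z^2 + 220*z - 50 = 42*b^3 - 248*b^2 - 40*b + 8*z^3 + z^2*(70*b - 76) + z*(104*b^2 - 396*b + 152) + 96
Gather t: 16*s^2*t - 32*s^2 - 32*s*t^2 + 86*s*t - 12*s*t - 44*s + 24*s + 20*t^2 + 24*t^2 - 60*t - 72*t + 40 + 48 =-32*s^2 - 20*s + t^2*(44 - 32*s) + t*(16*s^2 + 74*s - 132) + 88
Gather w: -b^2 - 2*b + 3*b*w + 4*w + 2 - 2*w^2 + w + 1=-b^2 - 2*b - 2*w^2 + w*(3*b + 5) + 3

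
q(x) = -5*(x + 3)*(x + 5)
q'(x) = -10*x - 40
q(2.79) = -225.52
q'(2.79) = -67.90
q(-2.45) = -7.01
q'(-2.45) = -15.50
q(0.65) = -103.11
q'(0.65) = -46.50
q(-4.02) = 5.00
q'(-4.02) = 0.20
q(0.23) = -84.46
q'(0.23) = -42.30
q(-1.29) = -31.72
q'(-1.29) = -27.10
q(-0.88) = -43.67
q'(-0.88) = -31.20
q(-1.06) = -38.22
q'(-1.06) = -29.40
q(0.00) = -75.00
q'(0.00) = -40.00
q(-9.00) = -120.00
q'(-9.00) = 50.00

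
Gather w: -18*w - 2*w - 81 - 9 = -20*w - 90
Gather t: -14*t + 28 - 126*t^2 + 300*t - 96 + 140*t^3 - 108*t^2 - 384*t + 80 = 140*t^3 - 234*t^2 - 98*t + 12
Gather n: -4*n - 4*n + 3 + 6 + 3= 12 - 8*n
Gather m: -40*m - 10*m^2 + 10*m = -10*m^2 - 30*m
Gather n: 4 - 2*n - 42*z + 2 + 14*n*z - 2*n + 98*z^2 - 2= n*(14*z - 4) + 98*z^2 - 42*z + 4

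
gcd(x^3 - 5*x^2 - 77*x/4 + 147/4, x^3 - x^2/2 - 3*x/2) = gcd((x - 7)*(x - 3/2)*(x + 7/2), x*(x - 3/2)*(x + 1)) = x - 3/2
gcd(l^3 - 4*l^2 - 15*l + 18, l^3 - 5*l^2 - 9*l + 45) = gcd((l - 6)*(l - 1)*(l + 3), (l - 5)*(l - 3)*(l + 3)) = l + 3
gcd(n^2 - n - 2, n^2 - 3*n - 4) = n + 1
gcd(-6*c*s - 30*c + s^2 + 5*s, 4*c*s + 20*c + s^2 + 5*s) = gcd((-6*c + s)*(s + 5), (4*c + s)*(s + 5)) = s + 5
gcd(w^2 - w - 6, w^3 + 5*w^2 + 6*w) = w + 2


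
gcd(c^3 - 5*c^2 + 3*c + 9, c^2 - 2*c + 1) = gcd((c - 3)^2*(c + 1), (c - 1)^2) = 1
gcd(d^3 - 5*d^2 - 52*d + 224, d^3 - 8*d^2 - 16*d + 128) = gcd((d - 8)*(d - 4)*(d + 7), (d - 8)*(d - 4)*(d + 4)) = d^2 - 12*d + 32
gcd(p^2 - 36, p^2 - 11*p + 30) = p - 6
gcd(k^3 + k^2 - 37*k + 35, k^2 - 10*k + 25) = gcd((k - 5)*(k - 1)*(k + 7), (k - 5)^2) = k - 5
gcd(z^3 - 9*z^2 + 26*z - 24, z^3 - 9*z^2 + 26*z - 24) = z^3 - 9*z^2 + 26*z - 24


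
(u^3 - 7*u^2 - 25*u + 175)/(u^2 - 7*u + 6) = (u^3 - 7*u^2 - 25*u + 175)/(u^2 - 7*u + 6)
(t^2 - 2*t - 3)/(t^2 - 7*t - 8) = (t - 3)/(t - 8)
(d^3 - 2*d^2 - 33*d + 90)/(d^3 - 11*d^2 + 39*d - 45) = (d + 6)/(d - 3)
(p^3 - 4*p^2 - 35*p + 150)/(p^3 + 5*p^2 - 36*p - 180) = (p^2 - 10*p + 25)/(p^2 - p - 30)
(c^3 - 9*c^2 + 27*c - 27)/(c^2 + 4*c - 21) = (c^2 - 6*c + 9)/(c + 7)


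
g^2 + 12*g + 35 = (g + 5)*(g + 7)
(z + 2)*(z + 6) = z^2 + 8*z + 12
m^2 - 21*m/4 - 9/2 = (m - 6)*(m + 3/4)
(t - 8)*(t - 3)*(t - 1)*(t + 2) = t^4 - 10*t^3 + 11*t^2 + 46*t - 48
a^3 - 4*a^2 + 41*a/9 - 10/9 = (a - 2)*(a - 5/3)*(a - 1/3)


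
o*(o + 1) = o^2 + o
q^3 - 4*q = q*(q - 2)*(q + 2)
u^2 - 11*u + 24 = (u - 8)*(u - 3)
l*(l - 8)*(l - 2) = l^3 - 10*l^2 + 16*l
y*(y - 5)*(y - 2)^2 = y^4 - 9*y^3 + 24*y^2 - 20*y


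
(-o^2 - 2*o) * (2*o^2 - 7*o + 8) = -2*o^4 + 3*o^3 + 6*o^2 - 16*o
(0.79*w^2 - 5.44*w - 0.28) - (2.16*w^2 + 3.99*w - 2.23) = -1.37*w^2 - 9.43*w + 1.95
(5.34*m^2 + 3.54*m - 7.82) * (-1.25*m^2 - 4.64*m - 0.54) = -6.675*m^4 - 29.2026*m^3 - 9.5342*m^2 + 34.3732*m + 4.2228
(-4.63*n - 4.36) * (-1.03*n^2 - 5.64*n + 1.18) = 4.7689*n^3 + 30.604*n^2 + 19.127*n - 5.1448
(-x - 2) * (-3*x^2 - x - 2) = 3*x^3 + 7*x^2 + 4*x + 4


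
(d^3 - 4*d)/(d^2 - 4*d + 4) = d*(d + 2)/(d - 2)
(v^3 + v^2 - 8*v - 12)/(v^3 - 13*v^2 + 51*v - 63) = (v^2 + 4*v + 4)/(v^2 - 10*v + 21)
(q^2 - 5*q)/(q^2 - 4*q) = (q - 5)/(q - 4)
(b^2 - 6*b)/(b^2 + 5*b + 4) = b*(b - 6)/(b^2 + 5*b + 4)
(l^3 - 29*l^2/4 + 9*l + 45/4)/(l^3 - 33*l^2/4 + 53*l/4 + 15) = (l - 3)/(l - 4)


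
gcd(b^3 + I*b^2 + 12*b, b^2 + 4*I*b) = b^2 + 4*I*b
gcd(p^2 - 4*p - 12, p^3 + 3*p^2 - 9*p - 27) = 1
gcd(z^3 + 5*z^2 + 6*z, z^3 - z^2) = z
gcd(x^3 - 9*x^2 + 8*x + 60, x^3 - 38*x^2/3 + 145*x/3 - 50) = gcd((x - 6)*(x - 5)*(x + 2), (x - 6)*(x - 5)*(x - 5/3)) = x^2 - 11*x + 30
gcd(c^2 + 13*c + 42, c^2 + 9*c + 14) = c + 7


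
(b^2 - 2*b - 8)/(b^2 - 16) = (b + 2)/(b + 4)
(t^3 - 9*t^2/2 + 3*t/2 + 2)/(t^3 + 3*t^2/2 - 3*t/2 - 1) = (t - 4)/(t + 2)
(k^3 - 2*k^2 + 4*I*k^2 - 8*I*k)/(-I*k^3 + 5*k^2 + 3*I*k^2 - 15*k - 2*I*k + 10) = k*(I*k - 4)/(k^2 + k*(-1 + 5*I) - 5*I)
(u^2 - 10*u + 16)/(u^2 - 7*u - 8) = (u - 2)/(u + 1)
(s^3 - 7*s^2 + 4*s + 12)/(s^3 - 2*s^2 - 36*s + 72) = (s + 1)/(s + 6)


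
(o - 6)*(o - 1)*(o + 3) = o^3 - 4*o^2 - 15*o + 18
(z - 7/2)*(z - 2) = z^2 - 11*z/2 + 7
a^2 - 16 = (a - 4)*(a + 4)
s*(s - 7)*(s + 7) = s^3 - 49*s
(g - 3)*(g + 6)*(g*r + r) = g^3*r + 4*g^2*r - 15*g*r - 18*r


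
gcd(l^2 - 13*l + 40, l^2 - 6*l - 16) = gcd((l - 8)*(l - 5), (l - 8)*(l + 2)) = l - 8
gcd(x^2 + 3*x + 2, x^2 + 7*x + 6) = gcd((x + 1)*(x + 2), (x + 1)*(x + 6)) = x + 1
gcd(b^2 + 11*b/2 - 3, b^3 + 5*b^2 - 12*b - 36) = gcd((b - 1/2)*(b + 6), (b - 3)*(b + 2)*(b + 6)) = b + 6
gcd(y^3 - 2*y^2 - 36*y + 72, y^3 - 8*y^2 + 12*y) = y^2 - 8*y + 12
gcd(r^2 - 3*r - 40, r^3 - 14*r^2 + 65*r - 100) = 1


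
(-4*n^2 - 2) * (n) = -4*n^3 - 2*n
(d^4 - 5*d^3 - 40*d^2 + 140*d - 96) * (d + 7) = d^5 + 2*d^4 - 75*d^3 - 140*d^2 + 884*d - 672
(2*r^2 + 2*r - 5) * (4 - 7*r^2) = -14*r^4 - 14*r^3 + 43*r^2 + 8*r - 20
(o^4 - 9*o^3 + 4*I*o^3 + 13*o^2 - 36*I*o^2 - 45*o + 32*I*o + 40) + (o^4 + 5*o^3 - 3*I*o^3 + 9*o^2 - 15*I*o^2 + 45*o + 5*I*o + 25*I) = 2*o^4 - 4*o^3 + I*o^3 + 22*o^2 - 51*I*o^2 + 37*I*o + 40 + 25*I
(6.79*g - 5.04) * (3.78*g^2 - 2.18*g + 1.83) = 25.6662*g^3 - 33.8534*g^2 + 23.4129*g - 9.2232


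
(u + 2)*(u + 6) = u^2 + 8*u + 12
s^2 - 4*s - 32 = (s - 8)*(s + 4)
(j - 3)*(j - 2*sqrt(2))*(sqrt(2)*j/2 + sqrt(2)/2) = sqrt(2)*j^3/2 - 2*j^2 - sqrt(2)*j^2 - 3*sqrt(2)*j/2 + 4*j + 6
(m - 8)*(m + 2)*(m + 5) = m^3 - m^2 - 46*m - 80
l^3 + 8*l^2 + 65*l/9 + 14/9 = (l + 1/3)*(l + 2/3)*(l + 7)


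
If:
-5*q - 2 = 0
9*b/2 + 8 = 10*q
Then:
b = -8/3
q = -2/5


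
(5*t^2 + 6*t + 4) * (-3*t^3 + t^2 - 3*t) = -15*t^5 - 13*t^4 - 21*t^3 - 14*t^2 - 12*t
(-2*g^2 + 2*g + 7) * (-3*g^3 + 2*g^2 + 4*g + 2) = 6*g^5 - 10*g^4 - 25*g^3 + 18*g^2 + 32*g + 14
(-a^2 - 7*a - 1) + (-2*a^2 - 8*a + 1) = -3*a^2 - 15*a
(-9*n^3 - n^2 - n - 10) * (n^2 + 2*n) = -9*n^5 - 19*n^4 - 3*n^3 - 12*n^2 - 20*n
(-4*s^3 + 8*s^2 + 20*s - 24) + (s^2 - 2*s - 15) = -4*s^3 + 9*s^2 + 18*s - 39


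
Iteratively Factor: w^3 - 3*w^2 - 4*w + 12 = (w - 2)*(w^2 - w - 6) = (w - 2)*(w + 2)*(w - 3)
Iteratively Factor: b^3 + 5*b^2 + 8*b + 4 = (b + 1)*(b^2 + 4*b + 4) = (b + 1)*(b + 2)*(b + 2)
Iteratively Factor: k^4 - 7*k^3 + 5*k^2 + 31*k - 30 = (k - 5)*(k^3 - 2*k^2 - 5*k + 6) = (k - 5)*(k + 2)*(k^2 - 4*k + 3) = (k - 5)*(k - 3)*(k + 2)*(k - 1)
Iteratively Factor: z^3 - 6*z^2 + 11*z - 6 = (z - 1)*(z^2 - 5*z + 6) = (z - 2)*(z - 1)*(z - 3)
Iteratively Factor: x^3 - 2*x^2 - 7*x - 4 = (x + 1)*(x^2 - 3*x - 4) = (x + 1)^2*(x - 4)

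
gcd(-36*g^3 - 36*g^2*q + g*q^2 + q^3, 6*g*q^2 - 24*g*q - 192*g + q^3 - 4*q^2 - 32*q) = 6*g + q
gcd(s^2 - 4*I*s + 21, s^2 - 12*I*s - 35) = s - 7*I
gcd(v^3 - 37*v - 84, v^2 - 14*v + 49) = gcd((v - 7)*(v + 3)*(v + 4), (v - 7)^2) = v - 7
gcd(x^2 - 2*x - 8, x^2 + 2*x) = x + 2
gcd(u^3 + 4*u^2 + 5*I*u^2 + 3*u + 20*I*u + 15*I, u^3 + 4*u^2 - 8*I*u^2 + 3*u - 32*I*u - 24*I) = u^2 + 4*u + 3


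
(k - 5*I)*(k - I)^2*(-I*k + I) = -I*k^4 - 7*k^3 + I*k^3 + 7*k^2 + 11*I*k^2 + 5*k - 11*I*k - 5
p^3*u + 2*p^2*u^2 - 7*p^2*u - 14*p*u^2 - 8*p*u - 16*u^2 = (p - 8)*(p + 2*u)*(p*u + u)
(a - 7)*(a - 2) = a^2 - 9*a + 14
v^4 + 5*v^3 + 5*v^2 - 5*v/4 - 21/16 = (v - 1/2)*(v + 1/2)*(v + 3/2)*(v + 7/2)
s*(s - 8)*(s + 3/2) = s^3 - 13*s^2/2 - 12*s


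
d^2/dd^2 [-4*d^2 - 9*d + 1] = -8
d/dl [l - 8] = 1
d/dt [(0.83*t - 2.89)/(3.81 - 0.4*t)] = (0.80252*t - 7.644003)/(0.4*t - 3.81)^3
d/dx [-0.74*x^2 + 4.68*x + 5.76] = 4.68 - 1.48*x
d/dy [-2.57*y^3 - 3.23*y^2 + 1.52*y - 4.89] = -7.71*y^2 - 6.46*y + 1.52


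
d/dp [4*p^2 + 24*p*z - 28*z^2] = 8*p + 24*z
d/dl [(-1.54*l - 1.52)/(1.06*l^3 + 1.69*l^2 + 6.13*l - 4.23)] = (3.2648*l^3 + 7.4362*l^2 + 5.1376*l + 15.8318)/(1.1236*l^6 + 3.5828*l^5 + 15.8517*l^4 + 11.7518*l^3 + 23.2795*l^2 - 51.8598*l + 17.8929)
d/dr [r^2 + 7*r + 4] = 2*r + 7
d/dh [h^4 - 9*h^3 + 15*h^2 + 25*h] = 4*h^3 - 27*h^2 + 30*h + 25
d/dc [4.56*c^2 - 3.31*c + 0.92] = 9.12*c - 3.31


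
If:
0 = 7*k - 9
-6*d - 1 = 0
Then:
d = -1/6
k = 9/7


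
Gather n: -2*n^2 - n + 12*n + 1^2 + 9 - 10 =-2*n^2 + 11*n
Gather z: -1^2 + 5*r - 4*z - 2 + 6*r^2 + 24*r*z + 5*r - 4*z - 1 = 6*r^2 + 10*r + z*(24*r - 8) - 4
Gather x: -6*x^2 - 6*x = -6*x^2 - 6*x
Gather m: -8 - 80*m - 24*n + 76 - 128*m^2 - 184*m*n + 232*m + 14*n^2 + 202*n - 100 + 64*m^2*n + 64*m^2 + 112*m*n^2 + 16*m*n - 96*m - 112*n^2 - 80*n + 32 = m^2*(64*n - 64) + m*(112*n^2 - 168*n + 56) - 98*n^2 + 98*n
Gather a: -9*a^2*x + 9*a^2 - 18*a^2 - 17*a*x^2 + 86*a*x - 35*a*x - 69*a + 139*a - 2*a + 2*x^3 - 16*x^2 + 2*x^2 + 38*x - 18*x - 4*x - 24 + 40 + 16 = a^2*(-9*x - 9) + a*(-17*x^2 + 51*x + 68) + 2*x^3 - 14*x^2 + 16*x + 32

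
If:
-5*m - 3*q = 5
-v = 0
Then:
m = -3*q/5 - 1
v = 0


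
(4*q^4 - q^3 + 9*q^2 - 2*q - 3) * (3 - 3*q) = -12*q^5 + 15*q^4 - 30*q^3 + 33*q^2 + 3*q - 9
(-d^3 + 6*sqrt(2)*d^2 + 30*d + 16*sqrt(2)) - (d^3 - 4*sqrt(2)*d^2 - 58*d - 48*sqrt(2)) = -2*d^3 + 10*sqrt(2)*d^2 + 88*d + 64*sqrt(2)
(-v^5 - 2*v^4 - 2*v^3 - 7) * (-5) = 5*v^5 + 10*v^4 + 10*v^3 + 35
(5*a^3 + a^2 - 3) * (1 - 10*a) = -50*a^4 - 5*a^3 + a^2 + 30*a - 3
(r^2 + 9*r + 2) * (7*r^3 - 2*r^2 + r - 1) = 7*r^5 + 61*r^4 - 3*r^3 + 4*r^2 - 7*r - 2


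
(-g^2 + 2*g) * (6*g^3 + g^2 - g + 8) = -6*g^5 + 11*g^4 + 3*g^3 - 10*g^2 + 16*g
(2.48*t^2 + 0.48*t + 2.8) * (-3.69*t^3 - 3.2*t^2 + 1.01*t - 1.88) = -9.1512*t^5 - 9.7072*t^4 - 9.3632*t^3 - 13.1376*t^2 + 1.9256*t - 5.264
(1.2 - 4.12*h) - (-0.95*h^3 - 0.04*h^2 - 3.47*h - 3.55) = 0.95*h^3 + 0.04*h^2 - 0.65*h + 4.75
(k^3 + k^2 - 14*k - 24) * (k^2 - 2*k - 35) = k^5 - k^4 - 51*k^3 - 31*k^2 + 538*k + 840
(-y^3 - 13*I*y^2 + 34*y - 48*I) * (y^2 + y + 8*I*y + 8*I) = -y^5 - y^4 - 21*I*y^4 + 138*y^3 - 21*I*y^3 + 138*y^2 + 224*I*y^2 + 384*y + 224*I*y + 384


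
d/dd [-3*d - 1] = -3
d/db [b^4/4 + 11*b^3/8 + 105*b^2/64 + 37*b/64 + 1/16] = b^3 + 33*b^2/8 + 105*b/32 + 37/64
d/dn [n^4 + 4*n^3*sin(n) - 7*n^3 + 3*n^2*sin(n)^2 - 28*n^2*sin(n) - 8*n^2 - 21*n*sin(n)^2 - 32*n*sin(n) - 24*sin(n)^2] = 4*n^3*cos(n) + 4*n^3 + 12*n^2*sin(n) + 3*n^2*sin(2*n) - 28*n^2*cos(n) - 21*n^2 + 6*n*sin(n)^2 - 56*n*sin(n) - 21*n*sin(2*n) - 32*n*cos(n) - 16*n - 21*sin(n)^2 - 32*sin(n) - 24*sin(2*n)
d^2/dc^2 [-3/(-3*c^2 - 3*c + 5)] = 18*(-3*c^2 - 3*c + 3*(2*c + 1)^2 + 5)/(3*c^2 + 3*c - 5)^3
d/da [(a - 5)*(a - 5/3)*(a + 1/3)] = 3*a^2 - 38*a/3 + 55/9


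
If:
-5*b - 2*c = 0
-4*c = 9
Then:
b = 9/10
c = -9/4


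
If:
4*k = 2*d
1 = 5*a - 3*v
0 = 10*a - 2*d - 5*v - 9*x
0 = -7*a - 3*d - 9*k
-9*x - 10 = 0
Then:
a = -175/53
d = 490/159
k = 245/159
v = -928/159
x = -10/9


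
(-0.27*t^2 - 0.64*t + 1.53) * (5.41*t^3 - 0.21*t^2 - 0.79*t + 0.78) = -1.4607*t^5 - 3.4057*t^4 + 8.625*t^3 - 0.0263*t^2 - 1.7079*t + 1.1934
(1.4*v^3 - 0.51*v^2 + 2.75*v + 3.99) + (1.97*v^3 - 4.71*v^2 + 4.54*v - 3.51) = 3.37*v^3 - 5.22*v^2 + 7.29*v + 0.48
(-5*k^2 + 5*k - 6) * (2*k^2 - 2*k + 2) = -10*k^4 + 20*k^3 - 32*k^2 + 22*k - 12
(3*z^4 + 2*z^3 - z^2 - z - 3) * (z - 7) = 3*z^5 - 19*z^4 - 15*z^3 + 6*z^2 + 4*z + 21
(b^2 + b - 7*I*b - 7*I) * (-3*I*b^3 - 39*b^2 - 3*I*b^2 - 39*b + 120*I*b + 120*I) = -3*I*b^5 - 60*b^4 - 6*I*b^4 - 120*b^3 + 390*I*b^3 + 780*b^2 + 786*I*b^2 + 1680*b + 393*I*b + 840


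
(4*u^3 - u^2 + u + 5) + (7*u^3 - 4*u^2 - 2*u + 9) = 11*u^3 - 5*u^2 - u + 14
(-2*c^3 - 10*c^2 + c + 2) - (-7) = -2*c^3 - 10*c^2 + c + 9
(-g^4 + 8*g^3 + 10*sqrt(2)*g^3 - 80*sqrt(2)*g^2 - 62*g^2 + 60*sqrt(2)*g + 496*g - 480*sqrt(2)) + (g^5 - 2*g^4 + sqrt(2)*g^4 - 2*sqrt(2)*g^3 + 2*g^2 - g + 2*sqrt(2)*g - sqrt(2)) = g^5 - 3*g^4 + sqrt(2)*g^4 + 8*g^3 + 8*sqrt(2)*g^3 - 80*sqrt(2)*g^2 - 60*g^2 + 62*sqrt(2)*g + 495*g - 481*sqrt(2)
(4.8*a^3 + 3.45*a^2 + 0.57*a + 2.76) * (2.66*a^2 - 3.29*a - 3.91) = 12.768*a^5 - 6.615*a^4 - 28.6023*a^3 - 8.0232*a^2 - 11.3091*a - 10.7916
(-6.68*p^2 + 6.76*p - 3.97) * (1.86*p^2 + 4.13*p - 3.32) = -12.4248*p^4 - 15.0148*p^3 + 42.7122*p^2 - 38.8393*p + 13.1804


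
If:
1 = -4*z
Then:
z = -1/4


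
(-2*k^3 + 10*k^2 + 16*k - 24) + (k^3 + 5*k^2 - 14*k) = -k^3 + 15*k^2 + 2*k - 24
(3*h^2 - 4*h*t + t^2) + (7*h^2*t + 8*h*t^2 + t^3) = 7*h^2*t + 3*h^2 + 8*h*t^2 - 4*h*t + t^3 + t^2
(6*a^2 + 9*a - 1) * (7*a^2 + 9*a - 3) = 42*a^4 + 117*a^3 + 56*a^2 - 36*a + 3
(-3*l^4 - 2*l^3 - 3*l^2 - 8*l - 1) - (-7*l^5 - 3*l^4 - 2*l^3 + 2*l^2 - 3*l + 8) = 7*l^5 - 5*l^2 - 5*l - 9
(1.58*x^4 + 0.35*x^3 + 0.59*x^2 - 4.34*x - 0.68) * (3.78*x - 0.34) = 5.9724*x^5 + 0.7858*x^4 + 2.1112*x^3 - 16.6058*x^2 - 1.0948*x + 0.2312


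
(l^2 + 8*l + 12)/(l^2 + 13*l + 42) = (l + 2)/(l + 7)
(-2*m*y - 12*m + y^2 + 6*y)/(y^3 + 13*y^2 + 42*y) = (-2*m + y)/(y*(y + 7))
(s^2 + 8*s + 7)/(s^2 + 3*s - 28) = (s + 1)/(s - 4)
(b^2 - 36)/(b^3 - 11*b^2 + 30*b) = (b + 6)/(b*(b - 5))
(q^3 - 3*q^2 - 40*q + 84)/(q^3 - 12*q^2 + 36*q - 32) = (q^2 - q - 42)/(q^2 - 10*q + 16)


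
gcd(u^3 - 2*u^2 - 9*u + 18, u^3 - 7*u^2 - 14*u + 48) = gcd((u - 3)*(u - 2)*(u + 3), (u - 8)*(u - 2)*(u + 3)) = u^2 + u - 6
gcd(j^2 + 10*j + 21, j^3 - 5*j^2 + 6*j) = 1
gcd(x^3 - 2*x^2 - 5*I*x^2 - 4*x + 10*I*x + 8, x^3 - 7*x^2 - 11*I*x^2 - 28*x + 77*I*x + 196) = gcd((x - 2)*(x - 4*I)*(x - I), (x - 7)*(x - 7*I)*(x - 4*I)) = x - 4*I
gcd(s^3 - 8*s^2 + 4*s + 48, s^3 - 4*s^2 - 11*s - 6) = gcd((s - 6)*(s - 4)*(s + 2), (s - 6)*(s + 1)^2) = s - 6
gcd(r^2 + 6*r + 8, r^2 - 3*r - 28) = r + 4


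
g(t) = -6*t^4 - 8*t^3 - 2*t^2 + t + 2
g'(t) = -24*t^3 - 24*t^2 - 4*t + 1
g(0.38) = 1.53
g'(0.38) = -5.30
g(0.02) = 2.02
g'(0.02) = 0.91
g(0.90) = -8.49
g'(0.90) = -39.54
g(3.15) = -855.48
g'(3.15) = -999.88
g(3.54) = -1316.66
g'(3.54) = -1378.60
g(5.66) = -7664.66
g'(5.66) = -5142.21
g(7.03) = -17523.80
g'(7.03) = -9551.52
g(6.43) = -12457.45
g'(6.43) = -7397.34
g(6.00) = -9568.00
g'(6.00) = -6071.00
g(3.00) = -715.00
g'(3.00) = -875.00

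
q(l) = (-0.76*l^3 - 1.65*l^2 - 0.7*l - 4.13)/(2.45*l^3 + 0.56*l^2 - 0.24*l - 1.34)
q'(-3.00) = 0.12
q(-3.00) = -0.06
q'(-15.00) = 0.00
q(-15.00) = -0.27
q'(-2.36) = 0.26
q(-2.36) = 0.06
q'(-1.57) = 0.94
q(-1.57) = 0.46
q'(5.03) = 0.04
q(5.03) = -0.45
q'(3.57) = 0.09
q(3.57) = -0.53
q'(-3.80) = 0.06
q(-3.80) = -0.13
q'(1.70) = 1.15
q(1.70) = -1.16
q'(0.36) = 5.12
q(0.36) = 3.74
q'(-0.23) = -0.22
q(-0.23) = 3.15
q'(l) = (-7.35*l^2 - 1.12*l + 0.24)*(-0.76*l^3 - 1.65*l^2 - 0.7*l - 4.13)/(2.45*l^3 + 0.56*l^2 - 0.24*l - 1.34)^2 + (-2.28*l^2 - 3.3*l - 0.7)/(2.45*l^3 + 0.56*l^2 - 0.24*l - 1.34)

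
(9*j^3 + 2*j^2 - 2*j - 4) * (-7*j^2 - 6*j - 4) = -63*j^5 - 68*j^4 - 34*j^3 + 32*j^2 + 32*j + 16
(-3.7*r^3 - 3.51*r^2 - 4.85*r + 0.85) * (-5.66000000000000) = 20.942*r^3 + 19.8666*r^2 + 27.451*r - 4.811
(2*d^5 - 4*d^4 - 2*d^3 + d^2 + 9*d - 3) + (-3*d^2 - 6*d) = 2*d^5 - 4*d^4 - 2*d^3 - 2*d^2 + 3*d - 3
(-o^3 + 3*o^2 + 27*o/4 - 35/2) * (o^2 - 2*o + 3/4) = -o^5 + 5*o^4 - 115*o^2/4 + 641*o/16 - 105/8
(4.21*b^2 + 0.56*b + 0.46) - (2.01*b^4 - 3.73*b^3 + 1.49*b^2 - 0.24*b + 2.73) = -2.01*b^4 + 3.73*b^3 + 2.72*b^2 + 0.8*b - 2.27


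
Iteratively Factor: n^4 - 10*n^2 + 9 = (n - 1)*(n^3 + n^2 - 9*n - 9) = (n - 3)*(n - 1)*(n^2 + 4*n + 3) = (n - 3)*(n - 1)*(n + 3)*(n + 1)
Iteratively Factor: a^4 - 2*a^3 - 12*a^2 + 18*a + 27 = (a + 1)*(a^3 - 3*a^2 - 9*a + 27) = (a - 3)*(a + 1)*(a^2 - 9) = (a - 3)^2*(a + 1)*(a + 3)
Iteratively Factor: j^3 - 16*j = (j - 4)*(j^2 + 4*j) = (j - 4)*(j + 4)*(j)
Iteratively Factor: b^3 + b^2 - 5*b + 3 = (b - 1)*(b^2 + 2*b - 3) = (b - 1)*(b + 3)*(b - 1)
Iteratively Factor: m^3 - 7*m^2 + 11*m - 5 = (m - 1)*(m^2 - 6*m + 5) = (m - 5)*(m - 1)*(m - 1)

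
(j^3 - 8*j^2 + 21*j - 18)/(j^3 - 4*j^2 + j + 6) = (j - 3)/(j + 1)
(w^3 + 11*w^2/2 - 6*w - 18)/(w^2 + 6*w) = w - 1/2 - 3/w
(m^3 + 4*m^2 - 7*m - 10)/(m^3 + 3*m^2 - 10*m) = (m + 1)/m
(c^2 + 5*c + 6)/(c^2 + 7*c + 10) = (c + 3)/(c + 5)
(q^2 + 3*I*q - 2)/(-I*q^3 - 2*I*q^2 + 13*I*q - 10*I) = (I*q^2 - 3*q - 2*I)/(q^3 + 2*q^2 - 13*q + 10)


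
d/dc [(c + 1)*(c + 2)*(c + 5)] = 3*c^2 + 16*c + 17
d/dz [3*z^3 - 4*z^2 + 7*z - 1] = 9*z^2 - 8*z + 7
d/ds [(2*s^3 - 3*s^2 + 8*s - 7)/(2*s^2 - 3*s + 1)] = (4*s^2 - 4*s - 13)/(4*s^2 - 4*s + 1)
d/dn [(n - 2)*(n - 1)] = 2*n - 3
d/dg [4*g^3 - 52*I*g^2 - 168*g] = 12*g^2 - 104*I*g - 168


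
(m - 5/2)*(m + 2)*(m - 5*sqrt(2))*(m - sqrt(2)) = m^4 - 6*sqrt(2)*m^3 - m^3/2 + 3*sqrt(2)*m^2 + 5*m^2 - 5*m + 30*sqrt(2)*m - 50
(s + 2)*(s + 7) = s^2 + 9*s + 14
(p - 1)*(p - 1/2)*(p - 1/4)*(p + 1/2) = p^4 - 5*p^3/4 + 5*p/16 - 1/16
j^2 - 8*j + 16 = (j - 4)^2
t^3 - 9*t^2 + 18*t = t*(t - 6)*(t - 3)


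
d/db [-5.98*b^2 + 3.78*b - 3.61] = 3.78 - 11.96*b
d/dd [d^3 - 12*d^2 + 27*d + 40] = 3*d^2 - 24*d + 27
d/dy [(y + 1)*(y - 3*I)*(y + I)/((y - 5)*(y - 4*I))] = (y^4 + y^3*(-10 - 8*I) + y^2*(-16 + 68*I) + y*(74 + 40*I) + 55 + 72*I)/(y^4 + y^3*(-10 - 8*I) + y^2*(9 + 80*I) + y*(160 - 200*I) - 400)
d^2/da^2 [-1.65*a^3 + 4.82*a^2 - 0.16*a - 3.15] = 9.64 - 9.9*a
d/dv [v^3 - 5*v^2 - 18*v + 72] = 3*v^2 - 10*v - 18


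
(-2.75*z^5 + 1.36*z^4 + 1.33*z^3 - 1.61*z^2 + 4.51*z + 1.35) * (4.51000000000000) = -12.4025*z^5 + 6.1336*z^4 + 5.9983*z^3 - 7.2611*z^2 + 20.3401*z + 6.0885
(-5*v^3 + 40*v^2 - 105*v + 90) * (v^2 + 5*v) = -5*v^5 + 15*v^4 + 95*v^3 - 435*v^2 + 450*v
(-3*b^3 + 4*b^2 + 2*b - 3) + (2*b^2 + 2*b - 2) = -3*b^3 + 6*b^2 + 4*b - 5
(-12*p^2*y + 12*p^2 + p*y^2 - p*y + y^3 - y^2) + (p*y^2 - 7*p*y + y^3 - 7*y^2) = -12*p^2*y + 12*p^2 + 2*p*y^2 - 8*p*y + 2*y^3 - 8*y^2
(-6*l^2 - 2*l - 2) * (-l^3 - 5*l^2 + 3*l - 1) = 6*l^5 + 32*l^4 - 6*l^3 + 10*l^2 - 4*l + 2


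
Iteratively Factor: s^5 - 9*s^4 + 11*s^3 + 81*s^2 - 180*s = (s - 3)*(s^4 - 6*s^3 - 7*s^2 + 60*s) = (s - 5)*(s - 3)*(s^3 - s^2 - 12*s) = s*(s - 5)*(s - 3)*(s^2 - s - 12) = s*(s - 5)*(s - 3)*(s + 3)*(s - 4)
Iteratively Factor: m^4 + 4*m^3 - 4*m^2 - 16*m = (m - 2)*(m^3 + 6*m^2 + 8*m) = (m - 2)*(m + 2)*(m^2 + 4*m) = m*(m - 2)*(m + 2)*(m + 4)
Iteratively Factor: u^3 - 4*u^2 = (u)*(u^2 - 4*u) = u*(u - 4)*(u)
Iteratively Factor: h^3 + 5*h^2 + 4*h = (h)*(h^2 + 5*h + 4) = h*(h + 1)*(h + 4)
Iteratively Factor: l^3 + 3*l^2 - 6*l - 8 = (l + 1)*(l^2 + 2*l - 8) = (l + 1)*(l + 4)*(l - 2)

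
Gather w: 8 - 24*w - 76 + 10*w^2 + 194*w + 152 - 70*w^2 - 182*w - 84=-60*w^2 - 12*w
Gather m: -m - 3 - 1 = -m - 4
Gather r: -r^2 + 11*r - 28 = -r^2 + 11*r - 28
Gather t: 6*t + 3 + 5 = 6*t + 8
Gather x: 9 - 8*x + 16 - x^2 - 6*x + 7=-x^2 - 14*x + 32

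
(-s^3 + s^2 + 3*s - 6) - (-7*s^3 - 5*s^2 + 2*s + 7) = 6*s^3 + 6*s^2 + s - 13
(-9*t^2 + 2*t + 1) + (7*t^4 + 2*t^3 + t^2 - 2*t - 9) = 7*t^4 + 2*t^3 - 8*t^2 - 8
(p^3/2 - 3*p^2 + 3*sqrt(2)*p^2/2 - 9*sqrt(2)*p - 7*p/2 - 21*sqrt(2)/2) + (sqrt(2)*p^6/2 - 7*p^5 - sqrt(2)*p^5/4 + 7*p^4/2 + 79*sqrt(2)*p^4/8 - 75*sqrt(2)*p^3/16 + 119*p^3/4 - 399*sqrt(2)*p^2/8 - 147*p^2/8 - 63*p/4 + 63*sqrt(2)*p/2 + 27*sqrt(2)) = sqrt(2)*p^6/2 - 7*p^5 - sqrt(2)*p^5/4 + 7*p^4/2 + 79*sqrt(2)*p^4/8 - 75*sqrt(2)*p^3/16 + 121*p^3/4 - 387*sqrt(2)*p^2/8 - 171*p^2/8 - 77*p/4 + 45*sqrt(2)*p/2 + 33*sqrt(2)/2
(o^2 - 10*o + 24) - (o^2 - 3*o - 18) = 42 - 7*o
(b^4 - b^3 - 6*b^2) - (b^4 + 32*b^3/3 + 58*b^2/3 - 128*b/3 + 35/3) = -35*b^3/3 - 76*b^2/3 + 128*b/3 - 35/3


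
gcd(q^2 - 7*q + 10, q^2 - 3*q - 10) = q - 5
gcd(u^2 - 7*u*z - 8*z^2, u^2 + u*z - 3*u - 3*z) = u + z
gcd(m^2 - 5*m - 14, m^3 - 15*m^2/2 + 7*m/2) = m - 7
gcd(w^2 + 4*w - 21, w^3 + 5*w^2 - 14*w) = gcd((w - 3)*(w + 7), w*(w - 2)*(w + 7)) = w + 7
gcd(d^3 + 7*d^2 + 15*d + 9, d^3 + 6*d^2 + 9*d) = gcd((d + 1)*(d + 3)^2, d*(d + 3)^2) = d^2 + 6*d + 9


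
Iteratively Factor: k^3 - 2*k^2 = (k - 2)*(k^2) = k*(k - 2)*(k)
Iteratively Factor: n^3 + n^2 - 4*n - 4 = (n - 2)*(n^2 + 3*n + 2) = (n - 2)*(n + 2)*(n + 1)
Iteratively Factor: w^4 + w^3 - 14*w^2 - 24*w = (w + 3)*(w^3 - 2*w^2 - 8*w) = w*(w + 3)*(w^2 - 2*w - 8) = w*(w + 2)*(w + 3)*(w - 4)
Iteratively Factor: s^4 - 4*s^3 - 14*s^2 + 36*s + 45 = (s + 1)*(s^3 - 5*s^2 - 9*s + 45) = (s + 1)*(s + 3)*(s^2 - 8*s + 15) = (s - 5)*(s + 1)*(s + 3)*(s - 3)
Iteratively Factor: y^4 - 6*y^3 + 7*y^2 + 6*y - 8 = (y - 4)*(y^3 - 2*y^2 - y + 2) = (y - 4)*(y + 1)*(y^2 - 3*y + 2) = (y - 4)*(y - 2)*(y + 1)*(y - 1)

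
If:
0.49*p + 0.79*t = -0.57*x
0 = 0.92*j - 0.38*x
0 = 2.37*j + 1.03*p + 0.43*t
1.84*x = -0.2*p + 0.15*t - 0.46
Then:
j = -0.11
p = 0.24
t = 0.05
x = -0.27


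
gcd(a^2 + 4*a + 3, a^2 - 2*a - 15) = a + 3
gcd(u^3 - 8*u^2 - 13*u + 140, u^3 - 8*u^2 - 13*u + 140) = u^3 - 8*u^2 - 13*u + 140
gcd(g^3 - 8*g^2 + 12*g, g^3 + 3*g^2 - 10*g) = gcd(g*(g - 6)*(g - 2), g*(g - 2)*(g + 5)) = g^2 - 2*g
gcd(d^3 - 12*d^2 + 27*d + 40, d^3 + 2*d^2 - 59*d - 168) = d - 8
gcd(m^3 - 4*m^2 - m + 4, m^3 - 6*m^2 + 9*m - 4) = m^2 - 5*m + 4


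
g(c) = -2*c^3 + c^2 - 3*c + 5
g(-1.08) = 11.93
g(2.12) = -15.92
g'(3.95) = -88.72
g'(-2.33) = -40.23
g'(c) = -6*c^2 + 2*c - 3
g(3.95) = -114.51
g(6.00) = -409.00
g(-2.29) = 41.13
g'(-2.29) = -39.04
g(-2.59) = 54.23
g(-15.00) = 7025.00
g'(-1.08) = -12.16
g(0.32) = 4.08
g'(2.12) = -25.73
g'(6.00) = -207.00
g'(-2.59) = -48.43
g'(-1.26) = -15.05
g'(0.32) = -2.97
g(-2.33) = 42.72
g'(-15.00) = -1383.00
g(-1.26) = 14.37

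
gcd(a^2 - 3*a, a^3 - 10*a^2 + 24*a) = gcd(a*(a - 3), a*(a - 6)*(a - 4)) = a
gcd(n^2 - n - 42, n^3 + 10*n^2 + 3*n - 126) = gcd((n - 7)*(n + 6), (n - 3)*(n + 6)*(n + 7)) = n + 6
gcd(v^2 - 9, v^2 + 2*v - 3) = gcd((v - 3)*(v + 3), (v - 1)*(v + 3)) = v + 3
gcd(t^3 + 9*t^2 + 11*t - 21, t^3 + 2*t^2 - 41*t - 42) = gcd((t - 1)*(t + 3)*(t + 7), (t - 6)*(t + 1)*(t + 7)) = t + 7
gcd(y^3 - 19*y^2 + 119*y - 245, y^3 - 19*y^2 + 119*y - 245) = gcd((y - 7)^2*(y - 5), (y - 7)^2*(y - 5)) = y^3 - 19*y^2 + 119*y - 245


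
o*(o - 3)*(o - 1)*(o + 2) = o^4 - 2*o^3 - 5*o^2 + 6*o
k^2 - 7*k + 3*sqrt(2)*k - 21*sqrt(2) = (k - 7)*(k + 3*sqrt(2))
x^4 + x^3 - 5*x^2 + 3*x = x*(x - 1)^2*(x + 3)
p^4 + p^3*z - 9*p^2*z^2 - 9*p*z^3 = p*(p - 3*z)*(p + z)*(p + 3*z)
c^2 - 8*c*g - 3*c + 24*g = (c - 3)*(c - 8*g)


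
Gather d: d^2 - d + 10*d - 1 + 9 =d^2 + 9*d + 8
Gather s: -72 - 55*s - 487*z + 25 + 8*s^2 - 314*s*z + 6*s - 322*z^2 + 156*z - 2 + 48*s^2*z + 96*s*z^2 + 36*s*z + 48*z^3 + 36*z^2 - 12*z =s^2*(48*z + 8) + s*(96*z^2 - 278*z - 49) + 48*z^3 - 286*z^2 - 343*z - 49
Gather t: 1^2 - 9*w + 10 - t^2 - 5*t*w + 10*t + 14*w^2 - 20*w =-t^2 + t*(10 - 5*w) + 14*w^2 - 29*w + 11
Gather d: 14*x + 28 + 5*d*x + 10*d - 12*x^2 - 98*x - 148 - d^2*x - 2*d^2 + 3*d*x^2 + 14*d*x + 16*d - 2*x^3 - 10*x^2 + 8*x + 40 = d^2*(-x - 2) + d*(3*x^2 + 19*x + 26) - 2*x^3 - 22*x^2 - 76*x - 80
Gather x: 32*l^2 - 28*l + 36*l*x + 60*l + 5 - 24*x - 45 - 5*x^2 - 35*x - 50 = 32*l^2 + 32*l - 5*x^2 + x*(36*l - 59) - 90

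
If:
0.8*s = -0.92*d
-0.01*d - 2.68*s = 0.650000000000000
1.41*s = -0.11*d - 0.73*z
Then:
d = 0.21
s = -0.24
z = 0.44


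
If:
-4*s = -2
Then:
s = 1/2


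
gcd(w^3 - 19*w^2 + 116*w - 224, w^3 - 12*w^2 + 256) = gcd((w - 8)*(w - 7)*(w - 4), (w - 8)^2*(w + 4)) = w - 8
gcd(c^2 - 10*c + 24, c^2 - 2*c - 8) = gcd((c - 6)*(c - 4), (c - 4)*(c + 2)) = c - 4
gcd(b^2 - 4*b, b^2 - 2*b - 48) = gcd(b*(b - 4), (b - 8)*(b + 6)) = 1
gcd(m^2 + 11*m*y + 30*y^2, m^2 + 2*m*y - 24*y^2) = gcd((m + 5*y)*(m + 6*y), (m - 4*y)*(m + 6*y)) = m + 6*y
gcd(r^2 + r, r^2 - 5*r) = r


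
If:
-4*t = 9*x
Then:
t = -9*x/4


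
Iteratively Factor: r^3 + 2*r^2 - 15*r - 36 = (r + 3)*(r^2 - r - 12) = (r + 3)^2*(r - 4)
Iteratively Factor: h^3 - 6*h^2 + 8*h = (h)*(h^2 - 6*h + 8) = h*(h - 2)*(h - 4)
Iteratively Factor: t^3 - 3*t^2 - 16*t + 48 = (t + 4)*(t^2 - 7*t + 12) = (t - 3)*(t + 4)*(t - 4)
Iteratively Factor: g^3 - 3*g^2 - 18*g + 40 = (g - 5)*(g^2 + 2*g - 8) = (g - 5)*(g - 2)*(g + 4)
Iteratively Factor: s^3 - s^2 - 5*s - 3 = (s + 1)*(s^2 - 2*s - 3) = (s - 3)*(s + 1)*(s + 1)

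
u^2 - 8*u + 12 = (u - 6)*(u - 2)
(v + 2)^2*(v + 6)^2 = v^4 + 16*v^3 + 88*v^2 + 192*v + 144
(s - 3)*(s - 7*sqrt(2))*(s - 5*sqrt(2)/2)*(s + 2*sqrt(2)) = s^4 - 15*sqrt(2)*s^3/2 - 3*s^3 - 3*s^2 + 45*sqrt(2)*s^2/2 + 9*s + 70*sqrt(2)*s - 210*sqrt(2)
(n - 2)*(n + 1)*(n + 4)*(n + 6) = n^4 + 9*n^3 + 12*n^2 - 44*n - 48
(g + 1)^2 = g^2 + 2*g + 1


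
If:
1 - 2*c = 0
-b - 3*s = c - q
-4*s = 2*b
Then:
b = -2*s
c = 1/2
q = s + 1/2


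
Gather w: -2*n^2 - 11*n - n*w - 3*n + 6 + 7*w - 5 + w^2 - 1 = -2*n^2 - 14*n + w^2 + w*(7 - n)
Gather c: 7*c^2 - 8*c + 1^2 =7*c^2 - 8*c + 1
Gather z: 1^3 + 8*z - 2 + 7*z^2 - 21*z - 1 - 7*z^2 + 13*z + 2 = 0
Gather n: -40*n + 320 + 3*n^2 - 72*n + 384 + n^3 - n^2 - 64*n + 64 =n^3 + 2*n^2 - 176*n + 768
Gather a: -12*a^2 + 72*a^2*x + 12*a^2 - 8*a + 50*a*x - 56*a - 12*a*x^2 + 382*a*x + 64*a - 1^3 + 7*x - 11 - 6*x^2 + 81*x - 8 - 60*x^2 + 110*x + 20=72*a^2*x + a*(-12*x^2 + 432*x) - 66*x^2 + 198*x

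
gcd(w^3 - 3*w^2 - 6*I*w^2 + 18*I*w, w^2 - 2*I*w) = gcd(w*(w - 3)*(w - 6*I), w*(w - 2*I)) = w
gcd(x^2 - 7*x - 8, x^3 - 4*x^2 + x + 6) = x + 1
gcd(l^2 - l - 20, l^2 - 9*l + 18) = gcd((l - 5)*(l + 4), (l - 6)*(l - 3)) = 1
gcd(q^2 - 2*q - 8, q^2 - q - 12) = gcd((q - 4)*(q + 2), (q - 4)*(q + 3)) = q - 4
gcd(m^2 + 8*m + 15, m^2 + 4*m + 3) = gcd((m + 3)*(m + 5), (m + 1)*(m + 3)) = m + 3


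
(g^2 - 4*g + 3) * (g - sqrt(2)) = g^3 - 4*g^2 - sqrt(2)*g^2 + 3*g + 4*sqrt(2)*g - 3*sqrt(2)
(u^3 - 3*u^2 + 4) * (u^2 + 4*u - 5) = u^5 + u^4 - 17*u^3 + 19*u^2 + 16*u - 20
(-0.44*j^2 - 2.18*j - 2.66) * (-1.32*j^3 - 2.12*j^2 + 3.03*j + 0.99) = 0.5808*j^5 + 3.8104*j^4 + 6.7996*j^3 - 1.4018*j^2 - 10.218*j - 2.6334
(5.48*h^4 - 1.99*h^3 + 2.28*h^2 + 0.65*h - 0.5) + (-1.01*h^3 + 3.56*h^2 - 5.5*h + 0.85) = 5.48*h^4 - 3.0*h^3 + 5.84*h^2 - 4.85*h + 0.35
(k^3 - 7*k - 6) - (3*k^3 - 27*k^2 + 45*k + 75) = -2*k^3 + 27*k^2 - 52*k - 81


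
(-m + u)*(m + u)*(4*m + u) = -4*m^3 - m^2*u + 4*m*u^2 + u^3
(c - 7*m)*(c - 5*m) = c^2 - 12*c*m + 35*m^2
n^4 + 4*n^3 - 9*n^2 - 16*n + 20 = (n - 2)*(n - 1)*(n + 2)*(n + 5)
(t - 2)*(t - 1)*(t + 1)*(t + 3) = t^4 + t^3 - 7*t^2 - t + 6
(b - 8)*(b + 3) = b^2 - 5*b - 24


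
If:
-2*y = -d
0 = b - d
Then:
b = 2*y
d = 2*y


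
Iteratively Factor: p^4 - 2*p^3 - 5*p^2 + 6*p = (p + 2)*(p^3 - 4*p^2 + 3*p) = p*(p + 2)*(p^2 - 4*p + 3) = p*(p - 1)*(p + 2)*(p - 3)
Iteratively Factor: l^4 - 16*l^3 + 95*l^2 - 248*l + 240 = (l - 3)*(l^3 - 13*l^2 + 56*l - 80) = (l - 5)*(l - 3)*(l^2 - 8*l + 16) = (l - 5)*(l - 4)*(l - 3)*(l - 4)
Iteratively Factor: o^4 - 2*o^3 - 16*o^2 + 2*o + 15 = (o + 1)*(o^3 - 3*o^2 - 13*o + 15) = (o - 1)*(o + 1)*(o^2 - 2*o - 15) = (o - 1)*(o + 1)*(o + 3)*(o - 5)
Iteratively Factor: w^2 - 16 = (w + 4)*(w - 4)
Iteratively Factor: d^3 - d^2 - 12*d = (d)*(d^2 - d - 12) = d*(d + 3)*(d - 4)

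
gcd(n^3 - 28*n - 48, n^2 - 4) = n + 2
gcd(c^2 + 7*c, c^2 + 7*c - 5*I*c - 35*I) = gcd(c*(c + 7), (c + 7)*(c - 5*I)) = c + 7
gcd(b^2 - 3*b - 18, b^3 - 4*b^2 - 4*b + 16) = 1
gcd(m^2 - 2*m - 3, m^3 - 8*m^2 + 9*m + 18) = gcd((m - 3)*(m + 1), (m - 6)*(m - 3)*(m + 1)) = m^2 - 2*m - 3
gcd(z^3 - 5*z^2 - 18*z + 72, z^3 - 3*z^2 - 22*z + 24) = z^2 - 2*z - 24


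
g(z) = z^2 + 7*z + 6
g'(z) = 2*z + 7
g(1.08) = 14.73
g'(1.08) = 9.16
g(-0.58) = 2.28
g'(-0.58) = 5.84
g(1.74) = 21.21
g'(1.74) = 10.48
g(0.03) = 6.21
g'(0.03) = 7.06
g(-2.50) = -5.25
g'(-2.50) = 2.00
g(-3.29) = -6.21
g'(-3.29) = 0.42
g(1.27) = 16.50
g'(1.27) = 9.54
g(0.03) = 6.21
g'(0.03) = 7.06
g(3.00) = 36.00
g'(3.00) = 13.00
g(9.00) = 150.00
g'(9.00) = 25.00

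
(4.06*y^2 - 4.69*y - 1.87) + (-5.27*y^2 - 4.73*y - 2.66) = -1.21*y^2 - 9.42*y - 4.53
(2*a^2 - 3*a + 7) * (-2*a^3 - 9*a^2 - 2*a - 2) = -4*a^5 - 12*a^4 + 9*a^3 - 61*a^2 - 8*a - 14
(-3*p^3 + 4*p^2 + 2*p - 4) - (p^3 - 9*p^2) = -4*p^3 + 13*p^2 + 2*p - 4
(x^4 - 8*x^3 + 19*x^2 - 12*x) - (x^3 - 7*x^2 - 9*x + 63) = x^4 - 9*x^3 + 26*x^2 - 3*x - 63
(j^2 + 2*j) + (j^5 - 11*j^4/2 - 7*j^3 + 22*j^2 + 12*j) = j^5 - 11*j^4/2 - 7*j^3 + 23*j^2 + 14*j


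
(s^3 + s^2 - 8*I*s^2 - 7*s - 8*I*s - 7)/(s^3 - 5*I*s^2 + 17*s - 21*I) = (s + 1)/(s + 3*I)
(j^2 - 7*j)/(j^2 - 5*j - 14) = j/(j + 2)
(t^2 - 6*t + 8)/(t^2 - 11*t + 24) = (t^2 - 6*t + 8)/(t^2 - 11*t + 24)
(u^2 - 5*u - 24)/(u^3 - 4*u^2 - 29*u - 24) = 1/(u + 1)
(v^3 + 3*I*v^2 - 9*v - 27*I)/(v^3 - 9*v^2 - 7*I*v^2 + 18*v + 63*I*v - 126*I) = (v^2 + 3*v*(1 + I) + 9*I)/(v^2 - v*(6 + 7*I) + 42*I)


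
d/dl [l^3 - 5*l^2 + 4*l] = 3*l^2 - 10*l + 4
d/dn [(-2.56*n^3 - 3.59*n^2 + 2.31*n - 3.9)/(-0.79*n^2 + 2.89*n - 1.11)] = (2.0224*n^4 - 14.7968*n^3 - 0.0253999999999994*n^2 + 1.8078*n + 8.7069)/(0.6241*n^4 - 4.5662*n^3 + 10.1059*n^2 - 6.4158*n + 1.2321)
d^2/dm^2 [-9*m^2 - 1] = -18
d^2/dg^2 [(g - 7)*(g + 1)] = 2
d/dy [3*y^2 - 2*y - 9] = 6*y - 2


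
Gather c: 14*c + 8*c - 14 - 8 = 22*c - 22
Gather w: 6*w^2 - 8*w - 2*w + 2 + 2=6*w^2 - 10*w + 4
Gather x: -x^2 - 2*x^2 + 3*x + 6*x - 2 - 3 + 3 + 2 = -3*x^2 + 9*x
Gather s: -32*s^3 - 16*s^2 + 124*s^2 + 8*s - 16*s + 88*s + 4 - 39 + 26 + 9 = -32*s^3 + 108*s^2 + 80*s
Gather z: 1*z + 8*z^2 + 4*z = 8*z^2 + 5*z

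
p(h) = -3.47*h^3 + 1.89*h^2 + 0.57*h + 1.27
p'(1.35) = -13.30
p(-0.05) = 1.25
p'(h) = -10.41*h^2 + 3.78*h + 0.57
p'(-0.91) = -11.49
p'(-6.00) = -396.87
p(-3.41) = 158.90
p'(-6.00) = -396.87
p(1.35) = -3.05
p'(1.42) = -15.05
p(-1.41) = 13.95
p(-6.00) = 815.41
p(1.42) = -4.05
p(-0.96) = 5.53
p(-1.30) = 11.35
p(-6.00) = 815.41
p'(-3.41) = -133.37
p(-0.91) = 4.93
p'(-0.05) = 0.35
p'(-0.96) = -12.65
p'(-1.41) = -25.46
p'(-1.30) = -21.94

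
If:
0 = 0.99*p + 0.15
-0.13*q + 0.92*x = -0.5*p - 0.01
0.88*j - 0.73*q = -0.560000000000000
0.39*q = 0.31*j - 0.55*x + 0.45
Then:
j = 0.20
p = -0.15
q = 1.01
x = 0.21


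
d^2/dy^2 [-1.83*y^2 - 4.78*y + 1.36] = -3.66000000000000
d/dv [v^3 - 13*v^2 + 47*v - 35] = 3*v^2 - 26*v + 47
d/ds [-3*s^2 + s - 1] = 1 - 6*s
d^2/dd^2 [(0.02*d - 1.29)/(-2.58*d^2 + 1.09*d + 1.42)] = ((0.02*d - 1.29)*(5.16*d - 1.09)*(10.32*d - 2.18) + (0.3096*d - 6.7)*(-2.58*d^2 + 1.09*d + 1.42))/(-2.58*d^2 + 1.09*d + 1.42)^3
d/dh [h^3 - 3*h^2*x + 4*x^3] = 3*h*(h - 2*x)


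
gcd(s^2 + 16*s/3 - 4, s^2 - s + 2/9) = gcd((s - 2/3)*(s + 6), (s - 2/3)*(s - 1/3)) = s - 2/3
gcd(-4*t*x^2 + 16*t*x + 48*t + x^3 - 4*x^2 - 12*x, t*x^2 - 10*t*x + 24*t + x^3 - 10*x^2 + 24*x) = x - 6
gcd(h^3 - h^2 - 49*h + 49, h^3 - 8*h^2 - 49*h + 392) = h^2 - 49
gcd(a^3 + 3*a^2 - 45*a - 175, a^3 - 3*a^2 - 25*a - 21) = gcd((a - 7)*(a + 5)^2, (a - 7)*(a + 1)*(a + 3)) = a - 7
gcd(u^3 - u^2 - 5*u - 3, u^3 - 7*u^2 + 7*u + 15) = u^2 - 2*u - 3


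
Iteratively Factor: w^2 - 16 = (w + 4)*(w - 4)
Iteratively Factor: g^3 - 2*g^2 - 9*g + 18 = (g + 3)*(g^2 - 5*g + 6) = (g - 3)*(g + 3)*(g - 2)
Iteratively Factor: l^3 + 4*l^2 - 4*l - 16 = (l + 2)*(l^2 + 2*l - 8) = (l - 2)*(l + 2)*(l + 4)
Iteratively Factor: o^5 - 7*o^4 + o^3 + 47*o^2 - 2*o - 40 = (o + 2)*(o^4 - 9*o^3 + 19*o^2 + 9*o - 20) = (o + 1)*(o + 2)*(o^3 - 10*o^2 + 29*o - 20) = (o - 4)*(o + 1)*(o + 2)*(o^2 - 6*o + 5) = (o - 5)*(o - 4)*(o + 1)*(o + 2)*(o - 1)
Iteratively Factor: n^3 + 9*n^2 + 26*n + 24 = (n + 4)*(n^2 + 5*n + 6) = (n + 3)*(n + 4)*(n + 2)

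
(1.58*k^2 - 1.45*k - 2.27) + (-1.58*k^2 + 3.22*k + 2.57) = 1.77*k + 0.3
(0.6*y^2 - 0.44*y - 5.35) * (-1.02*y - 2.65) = -0.612*y^3 - 1.1412*y^2 + 6.623*y + 14.1775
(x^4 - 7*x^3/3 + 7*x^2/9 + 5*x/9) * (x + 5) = x^5 + 8*x^4/3 - 98*x^3/9 + 40*x^2/9 + 25*x/9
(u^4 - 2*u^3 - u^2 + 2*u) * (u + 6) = u^5 + 4*u^4 - 13*u^3 - 4*u^2 + 12*u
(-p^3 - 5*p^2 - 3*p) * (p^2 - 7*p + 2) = -p^5 + 2*p^4 + 30*p^3 + 11*p^2 - 6*p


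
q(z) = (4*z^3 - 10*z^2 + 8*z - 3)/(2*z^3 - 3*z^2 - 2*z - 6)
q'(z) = (-6*z^2 + 6*z + 2)*(4*z^3 - 10*z^2 + 8*z - 3)/(2*z^3 - 3*z^2 - 2*z - 6)^2 + (12*z^2 - 20*z + 8)/(2*z^3 - 3*z^2 - 2*z - 6)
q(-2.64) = 2.87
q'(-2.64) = 0.26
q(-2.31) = 2.95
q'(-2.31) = 0.27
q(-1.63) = 3.09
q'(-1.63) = 0.05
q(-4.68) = 2.50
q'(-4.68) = 0.11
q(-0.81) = 2.45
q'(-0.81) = -2.08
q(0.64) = 0.12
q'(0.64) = -0.06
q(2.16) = -1.91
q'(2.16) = -10.97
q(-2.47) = 2.91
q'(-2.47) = 0.27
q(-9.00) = 2.25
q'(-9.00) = 0.03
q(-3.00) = 2.78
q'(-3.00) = 0.23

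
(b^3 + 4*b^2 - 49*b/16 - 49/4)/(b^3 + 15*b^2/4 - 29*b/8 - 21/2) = (4*b + 7)/(2*(2*b + 3))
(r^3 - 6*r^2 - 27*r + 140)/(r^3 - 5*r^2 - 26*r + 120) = (r - 7)/(r - 6)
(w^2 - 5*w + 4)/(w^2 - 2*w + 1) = (w - 4)/(w - 1)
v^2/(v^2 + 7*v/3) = 3*v/(3*v + 7)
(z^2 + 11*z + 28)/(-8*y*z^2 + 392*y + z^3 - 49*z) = (-z - 4)/(8*y*z - 56*y - z^2 + 7*z)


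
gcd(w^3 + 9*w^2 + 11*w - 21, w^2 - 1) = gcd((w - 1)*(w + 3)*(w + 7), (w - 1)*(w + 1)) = w - 1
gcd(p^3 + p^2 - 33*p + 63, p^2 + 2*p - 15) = p - 3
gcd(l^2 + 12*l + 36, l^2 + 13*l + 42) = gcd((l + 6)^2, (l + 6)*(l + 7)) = l + 6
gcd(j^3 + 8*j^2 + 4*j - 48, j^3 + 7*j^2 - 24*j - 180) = j + 6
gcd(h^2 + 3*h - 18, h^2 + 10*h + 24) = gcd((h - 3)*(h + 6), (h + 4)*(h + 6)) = h + 6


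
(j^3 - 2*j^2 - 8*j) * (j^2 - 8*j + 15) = j^5 - 10*j^4 + 23*j^3 + 34*j^2 - 120*j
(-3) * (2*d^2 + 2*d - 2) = -6*d^2 - 6*d + 6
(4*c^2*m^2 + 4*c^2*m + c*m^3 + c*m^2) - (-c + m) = 4*c^2*m^2 + 4*c^2*m + c*m^3 + c*m^2 + c - m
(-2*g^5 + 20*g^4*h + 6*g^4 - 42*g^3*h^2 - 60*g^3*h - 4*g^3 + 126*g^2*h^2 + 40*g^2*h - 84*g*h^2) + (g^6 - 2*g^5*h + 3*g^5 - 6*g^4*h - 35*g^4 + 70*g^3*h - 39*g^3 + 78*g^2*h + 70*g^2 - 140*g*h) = g^6 - 2*g^5*h + g^5 + 14*g^4*h - 29*g^4 - 42*g^3*h^2 + 10*g^3*h - 43*g^3 + 126*g^2*h^2 + 118*g^2*h + 70*g^2 - 84*g*h^2 - 140*g*h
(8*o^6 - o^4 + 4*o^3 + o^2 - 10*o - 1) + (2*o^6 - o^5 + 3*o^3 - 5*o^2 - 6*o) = 10*o^6 - o^5 - o^4 + 7*o^3 - 4*o^2 - 16*o - 1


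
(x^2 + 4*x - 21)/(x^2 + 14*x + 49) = (x - 3)/(x + 7)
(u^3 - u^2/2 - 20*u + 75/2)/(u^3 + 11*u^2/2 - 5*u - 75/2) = (u - 3)/(u + 3)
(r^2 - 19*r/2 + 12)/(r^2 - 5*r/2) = (2*r^2 - 19*r + 24)/(r*(2*r - 5))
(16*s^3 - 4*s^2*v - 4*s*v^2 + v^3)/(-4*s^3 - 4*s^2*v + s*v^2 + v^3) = (-4*s + v)/(s + v)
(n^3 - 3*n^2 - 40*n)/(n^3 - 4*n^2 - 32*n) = (n + 5)/(n + 4)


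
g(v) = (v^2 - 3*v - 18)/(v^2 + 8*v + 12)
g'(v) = (-2*v - 8)*(v^2 - 3*v - 18)/(v^2 + 8*v + 12)^2 + (2*v - 3)/(v^2 + 8*v + 12)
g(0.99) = -0.96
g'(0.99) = 0.41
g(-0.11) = -1.59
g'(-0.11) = 0.82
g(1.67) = -0.72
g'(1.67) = 0.30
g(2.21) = -0.57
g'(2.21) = 0.25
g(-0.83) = -2.45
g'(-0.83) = 1.80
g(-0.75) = -2.31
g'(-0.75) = 1.61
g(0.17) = -1.38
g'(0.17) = 0.66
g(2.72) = -0.46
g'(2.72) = 0.21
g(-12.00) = 2.70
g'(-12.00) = 0.27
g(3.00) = -0.40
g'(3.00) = 0.19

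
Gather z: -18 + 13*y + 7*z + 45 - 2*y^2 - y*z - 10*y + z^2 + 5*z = -2*y^2 + 3*y + z^2 + z*(12 - y) + 27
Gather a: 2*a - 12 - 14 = 2*a - 26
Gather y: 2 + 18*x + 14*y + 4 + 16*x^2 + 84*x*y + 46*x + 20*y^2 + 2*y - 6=16*x^2 + 64*x + 20*y^2 + y*(84*x + 16)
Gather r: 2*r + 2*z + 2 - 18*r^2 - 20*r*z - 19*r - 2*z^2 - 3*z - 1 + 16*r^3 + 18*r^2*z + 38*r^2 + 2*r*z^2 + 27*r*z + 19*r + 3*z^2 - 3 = 16*r^3 + r^2*(18*z + 20) + r*(2*z^2 + 7*z + 2) + z^2 - z - 2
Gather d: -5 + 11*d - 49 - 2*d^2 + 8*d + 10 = -2*d^2 + 19*d - 44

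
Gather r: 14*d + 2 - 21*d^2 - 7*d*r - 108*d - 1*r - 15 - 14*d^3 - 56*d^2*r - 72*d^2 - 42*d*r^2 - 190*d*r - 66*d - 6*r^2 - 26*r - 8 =-14*d^3 - 93*d^2 - 160*d + r^2*(-42*d - 6) + r*(-56*d^2 - 197*d - 27) - 21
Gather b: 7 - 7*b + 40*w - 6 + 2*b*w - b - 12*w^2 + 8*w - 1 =b*(2*w - 8) - 12*w^2 + 48*w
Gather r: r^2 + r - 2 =r^2 + r - 2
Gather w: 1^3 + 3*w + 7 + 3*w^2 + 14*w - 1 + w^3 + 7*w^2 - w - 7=w^3 + 10*w^2 + 16*w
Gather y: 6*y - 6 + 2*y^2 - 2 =2*y^2 + 6*y - 8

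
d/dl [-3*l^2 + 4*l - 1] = 4 - 6*l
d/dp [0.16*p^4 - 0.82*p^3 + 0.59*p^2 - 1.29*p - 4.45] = 0.64*p^3 - 2.46*p^2 + 1.18*p - 1.29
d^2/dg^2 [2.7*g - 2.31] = 0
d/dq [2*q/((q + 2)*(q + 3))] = 2*(6 - q^2)/(q^4 + 10*q^3 + 37*q^2 + 60*q + 36)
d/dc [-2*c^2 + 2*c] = 2 - 4*c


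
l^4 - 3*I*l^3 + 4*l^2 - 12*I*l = l*(l - 3*I)*(l - 2*I)*(l + 2*I)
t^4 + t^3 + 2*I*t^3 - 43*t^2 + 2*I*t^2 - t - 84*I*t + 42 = (t - 6)*(t + 7)*(t + I)^2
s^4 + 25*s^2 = s^2*(s - 5*I)*(s + 5*I)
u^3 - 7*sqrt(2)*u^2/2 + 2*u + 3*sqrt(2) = (u - 3*sqrt(2))*(u - sqrt(2))*(u + sqrt(2)/2)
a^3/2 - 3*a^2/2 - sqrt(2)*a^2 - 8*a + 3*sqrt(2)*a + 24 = (a/2 + sqrt(2))*(a - 3)*(a - 4*sqrt(2))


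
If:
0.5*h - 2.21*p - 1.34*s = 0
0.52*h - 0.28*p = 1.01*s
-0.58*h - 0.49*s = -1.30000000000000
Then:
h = 1.54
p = -0.16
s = 0.83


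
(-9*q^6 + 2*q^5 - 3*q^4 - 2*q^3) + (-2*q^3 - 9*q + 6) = -9*q^6 + 2*q^5 - 3*q^4 - 4*q^3 - 9*q + 6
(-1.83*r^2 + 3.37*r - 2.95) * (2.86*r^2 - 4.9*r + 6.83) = -5.2338*r^4 + 18.6052*r^3 - 37.4489*r^2 + 37.4721*r - 20.1485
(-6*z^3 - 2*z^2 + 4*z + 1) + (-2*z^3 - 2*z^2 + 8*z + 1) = -8*z^3 - 4*z^2 + 12*z + 2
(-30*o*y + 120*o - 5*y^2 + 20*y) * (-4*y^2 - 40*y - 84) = 120*o*y^3 + 720*o*y^2 - 2280*o*y - 10080*o + 20*y^4 + 120*y^3 - 380*y^2 - 1680*y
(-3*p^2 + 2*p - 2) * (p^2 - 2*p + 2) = -3*p^4 + 8*p^3 - 12*p^2 + 8*p - 4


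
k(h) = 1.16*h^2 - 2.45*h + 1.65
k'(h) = 2.32*h - 2.45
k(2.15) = 1.74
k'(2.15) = 2.54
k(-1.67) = 8.98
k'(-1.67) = -6.32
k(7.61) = 50.18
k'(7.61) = 15.21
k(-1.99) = 11.12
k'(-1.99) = -7.07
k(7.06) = 42.17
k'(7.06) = 13.93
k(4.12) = 11.25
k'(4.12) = 7.11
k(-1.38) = 7.24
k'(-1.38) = -5.65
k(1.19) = 0.38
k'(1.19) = 0.31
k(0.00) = 1.65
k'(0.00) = -2.45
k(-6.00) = 58.11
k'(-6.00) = -16.37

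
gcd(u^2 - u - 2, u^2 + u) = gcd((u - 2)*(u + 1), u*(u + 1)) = u + 1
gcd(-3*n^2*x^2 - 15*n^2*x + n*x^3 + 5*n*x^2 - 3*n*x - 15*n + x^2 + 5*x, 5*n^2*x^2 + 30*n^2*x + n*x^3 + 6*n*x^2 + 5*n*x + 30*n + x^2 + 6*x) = n*x + 1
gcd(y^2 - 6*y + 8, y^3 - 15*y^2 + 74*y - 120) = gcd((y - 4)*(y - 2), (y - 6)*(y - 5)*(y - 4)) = y - 4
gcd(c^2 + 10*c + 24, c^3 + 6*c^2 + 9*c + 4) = c + 4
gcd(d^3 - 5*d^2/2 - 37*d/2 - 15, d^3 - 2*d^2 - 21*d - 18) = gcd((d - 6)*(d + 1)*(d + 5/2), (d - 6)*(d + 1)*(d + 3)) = d^2 - 5*d - 6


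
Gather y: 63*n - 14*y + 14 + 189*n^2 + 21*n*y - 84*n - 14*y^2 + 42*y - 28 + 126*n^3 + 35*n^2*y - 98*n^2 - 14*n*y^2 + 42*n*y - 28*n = 126*n^3 + 91*n^2 - 49*n + y^2*(-14*n - 14) + y*(35*n^2 + 63*n + 28) - 14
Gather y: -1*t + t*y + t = t*y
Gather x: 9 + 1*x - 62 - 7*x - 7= -6*x - 60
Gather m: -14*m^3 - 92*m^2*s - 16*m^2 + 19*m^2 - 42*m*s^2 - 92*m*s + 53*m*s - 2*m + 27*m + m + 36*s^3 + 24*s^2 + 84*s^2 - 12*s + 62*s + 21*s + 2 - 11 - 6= -14*m^3 + m^2*(3 - 92*s) + m*(-42*s^2 - 39*s + 26) + 36*s^3 + 108*s^2 + 71*s - 15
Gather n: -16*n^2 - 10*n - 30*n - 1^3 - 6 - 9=-16*n^2 - 40*n - 16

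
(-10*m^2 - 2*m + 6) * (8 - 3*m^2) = 30*m^4 + 6*m^3 - 98*m^2 - 16*m + 48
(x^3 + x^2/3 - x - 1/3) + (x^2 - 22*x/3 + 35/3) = x^3 + 4*x^2/3 - 25*x/3 + 34/3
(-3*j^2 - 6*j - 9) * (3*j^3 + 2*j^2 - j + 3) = -9*j^5 - 24*j^4 - 36*j^3 - 21*j^2 - 9*j - 27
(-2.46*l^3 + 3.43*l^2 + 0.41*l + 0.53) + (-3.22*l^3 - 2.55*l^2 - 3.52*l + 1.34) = -5.68*l^3 + 0.88*l^2 - 3.11*l + 1.87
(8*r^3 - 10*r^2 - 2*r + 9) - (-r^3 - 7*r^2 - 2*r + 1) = 9*r^3 - 3*r^2 + 8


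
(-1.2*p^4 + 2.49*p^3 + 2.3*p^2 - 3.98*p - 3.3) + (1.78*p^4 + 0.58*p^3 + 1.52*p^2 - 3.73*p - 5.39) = 0.58*p^4 + 3.07*p^3 + 3.82*p^2 - 7.71*p - 8.69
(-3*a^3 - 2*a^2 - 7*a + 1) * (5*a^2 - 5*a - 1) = -15*a^5 + 5*a^4 - 22*a^3 + 42*a^2 + 2*a - 1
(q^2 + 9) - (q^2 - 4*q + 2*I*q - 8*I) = 4*q - 2*I*q + 9 + 8*I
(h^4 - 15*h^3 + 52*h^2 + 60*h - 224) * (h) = h^5 - 15*h^4 + 52*h^3 + 60*h^2 - 224*h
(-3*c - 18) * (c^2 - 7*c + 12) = -3*c^3 + 3*c^2 + 90*c - 216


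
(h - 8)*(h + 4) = h^2 - 4*h - 32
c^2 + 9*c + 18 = (c + 3)*(c + 6)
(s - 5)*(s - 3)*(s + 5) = s^3 - 3*s^2 - 25*s + 75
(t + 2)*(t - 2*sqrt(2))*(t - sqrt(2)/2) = t^3 - 5*sqrt(2)*t^2/2 + 2*t^2 - 5*sqrt(2)*t + 2*t + 4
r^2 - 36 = (r - 6)*(r + 6)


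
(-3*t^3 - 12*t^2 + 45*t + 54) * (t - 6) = -3*t^4 + 6*t^3 + 117*t^2 - 216*t - 324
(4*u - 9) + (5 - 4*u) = -4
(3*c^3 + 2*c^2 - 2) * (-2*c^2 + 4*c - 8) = -6*c^5 + 8*c^4 - 16*c^3 - 12*c^2 - 8*c + 16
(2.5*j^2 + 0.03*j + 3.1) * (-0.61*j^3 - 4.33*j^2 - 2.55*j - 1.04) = -1.525*j^5 - 10.8433*j^4 - 8.3959*j^3 - 16.0995*j^2 - 7.9362*j - 3.224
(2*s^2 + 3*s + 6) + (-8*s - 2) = 2*s^2 - 5*s + 4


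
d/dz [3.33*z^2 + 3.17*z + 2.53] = 6.66*z + 3.17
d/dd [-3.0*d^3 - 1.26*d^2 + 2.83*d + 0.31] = -9.0*d^2 - 2.52*d + 2.83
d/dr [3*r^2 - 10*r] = 6*r - 10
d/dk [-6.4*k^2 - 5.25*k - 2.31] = -12.8*k - 5.25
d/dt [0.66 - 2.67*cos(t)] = 2.67*sin(t)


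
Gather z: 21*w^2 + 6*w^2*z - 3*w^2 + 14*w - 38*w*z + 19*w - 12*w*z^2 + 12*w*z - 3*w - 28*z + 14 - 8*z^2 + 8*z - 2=18*w^2 + 30*w + z^2*(-12*w - 8) + z*(6*w^2 - 26*w - 20) + 12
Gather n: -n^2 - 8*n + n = -n^2 - 7*n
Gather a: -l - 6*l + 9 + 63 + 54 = 126 - 7*l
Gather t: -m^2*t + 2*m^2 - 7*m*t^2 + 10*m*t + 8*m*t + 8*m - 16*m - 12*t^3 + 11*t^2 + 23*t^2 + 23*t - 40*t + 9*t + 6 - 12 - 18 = 2*m^2 - 8*m - 12*t^3 + t^2*(34 - 7*m) + t*(-m^2 + 18*m - 8) - 24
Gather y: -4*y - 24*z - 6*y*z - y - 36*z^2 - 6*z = y*(-6*z - 5) - 36*z^2 - 30*z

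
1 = 1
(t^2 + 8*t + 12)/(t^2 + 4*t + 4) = (t + 6)/(t + 2)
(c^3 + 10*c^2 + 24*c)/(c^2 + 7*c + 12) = c*(c + 6)/(c + 3)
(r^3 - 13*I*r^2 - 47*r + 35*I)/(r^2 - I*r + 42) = (r^2 - 6*I*r - 5)/(r + 6*I)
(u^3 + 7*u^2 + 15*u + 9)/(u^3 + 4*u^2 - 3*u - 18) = (u + 1)/(u - 2)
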